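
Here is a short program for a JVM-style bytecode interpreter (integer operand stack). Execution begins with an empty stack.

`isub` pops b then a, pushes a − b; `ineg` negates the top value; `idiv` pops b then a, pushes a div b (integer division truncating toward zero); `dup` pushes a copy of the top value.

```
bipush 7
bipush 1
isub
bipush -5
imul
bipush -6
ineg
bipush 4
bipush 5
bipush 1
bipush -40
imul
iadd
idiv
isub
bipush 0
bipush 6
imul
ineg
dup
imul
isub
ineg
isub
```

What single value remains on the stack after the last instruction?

-24

bipush 7   : 7
bipush 1   : 7 1
isub       : 6
bipush -5  : 6 -5
imul       : -30
bipush -6  : -30 -6
ineg       : -30 6
bipush 4   : -30 6 4
bipush 5   : -30 6 4 5
bipush 1   : -30 6 4 5 1
bipush -40 : -30 6 4 5 1 -40
imul       : -30 6 4 5 -40
iadd       : -30 6 4 -35
idiv       : -30 6 0
isub       : -30 6
bipush 0   : -30 6 0
bipush 6   : -30 6 0 6
imul       : -30 6 0
ineg       : -30 6 0
dup        : -30 6 0 0
imul       : -30 6 0
isub       : -30 6
ineg       : -30 -6
isub       : -24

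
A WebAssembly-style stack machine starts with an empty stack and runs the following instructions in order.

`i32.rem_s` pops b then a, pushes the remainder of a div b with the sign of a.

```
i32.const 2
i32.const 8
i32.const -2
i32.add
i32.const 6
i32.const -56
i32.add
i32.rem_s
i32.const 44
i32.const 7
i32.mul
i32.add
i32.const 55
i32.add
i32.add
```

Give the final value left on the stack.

371

i32.const 2   → 2
i32.const 8   → 2 8
i32.const -2  → 2 8 -2
i32.add       → 2 6
i32.const 6   → 2 6 6
i32.const -56 → 2 6 6 -56
i32.add       → 2 6 -50
i32.rem_s     → 2 6
i32.const 44  → 2 6 44
i32.const 7   → 2 6 44 7
i32.mul       → 2 6 308
i32.add       → 2 314
i32.const 55  → 2 314 55
i32.add       → 2 369
i32.add       → 371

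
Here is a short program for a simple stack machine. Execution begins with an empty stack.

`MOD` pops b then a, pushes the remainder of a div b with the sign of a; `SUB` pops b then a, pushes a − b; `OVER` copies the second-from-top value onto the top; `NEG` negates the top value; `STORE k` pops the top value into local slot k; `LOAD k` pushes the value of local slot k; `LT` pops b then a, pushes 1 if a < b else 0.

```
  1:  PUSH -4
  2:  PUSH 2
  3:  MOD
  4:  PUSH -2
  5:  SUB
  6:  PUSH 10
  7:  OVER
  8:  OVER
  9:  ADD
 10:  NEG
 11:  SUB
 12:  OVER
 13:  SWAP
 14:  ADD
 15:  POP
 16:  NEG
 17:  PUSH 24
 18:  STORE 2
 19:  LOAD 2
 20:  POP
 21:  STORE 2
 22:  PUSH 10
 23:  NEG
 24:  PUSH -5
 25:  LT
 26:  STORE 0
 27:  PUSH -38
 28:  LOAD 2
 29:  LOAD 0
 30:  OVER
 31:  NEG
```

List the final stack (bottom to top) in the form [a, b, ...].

[-38, -2, 1, 2]

PUSH -4  : -4
PUSH 2   : -4 2
MOD      : 0
PUSH -2  : 0 -2
SUB      : 2
PUSH 10  : 2 10
OVER     : 2 10 2
OVER     : 2 10 2 10
ADD      : 2 10 12
NEG      : 2 10 -12
SUB      : 2 22
OVER     : 2 22 2
SWAP     : 2 2 22
ADD      : 2 24
POP      : 2
NEG      : -2
PUSH 24  : -2 24
STORE 2  : -2
LOAD 2   : -2 24
POP      : -2
STORE 2  : (empty)
PUSH 10  : 10
NEG      : -10
PUSH -5  : -10 -5
LT       : 1
STORE 0  : (empty)
PUSH -38 : -38
LOAD 2   : -38 -2
LOAD 0   : -38 -2 1
OVER     : -38 -2 1 -2
NEG      : -38 -2 1 2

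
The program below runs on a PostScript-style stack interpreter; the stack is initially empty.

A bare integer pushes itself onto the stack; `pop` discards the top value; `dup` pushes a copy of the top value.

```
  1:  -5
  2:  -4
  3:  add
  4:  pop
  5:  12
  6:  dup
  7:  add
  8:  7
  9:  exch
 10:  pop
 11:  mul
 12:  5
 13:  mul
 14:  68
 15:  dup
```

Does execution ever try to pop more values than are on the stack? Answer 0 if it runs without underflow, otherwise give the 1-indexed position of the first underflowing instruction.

-5   : [-5]
-4   : [-5, -4]
add  : [-9]
pop  : []
12   : [12]
dup  : [12, 12]
add  : [24]
7    : [24, 7]
exch : [7, 24]
pop  : [7]
mul  — needs 2 operands, stack has 1 → underflow

11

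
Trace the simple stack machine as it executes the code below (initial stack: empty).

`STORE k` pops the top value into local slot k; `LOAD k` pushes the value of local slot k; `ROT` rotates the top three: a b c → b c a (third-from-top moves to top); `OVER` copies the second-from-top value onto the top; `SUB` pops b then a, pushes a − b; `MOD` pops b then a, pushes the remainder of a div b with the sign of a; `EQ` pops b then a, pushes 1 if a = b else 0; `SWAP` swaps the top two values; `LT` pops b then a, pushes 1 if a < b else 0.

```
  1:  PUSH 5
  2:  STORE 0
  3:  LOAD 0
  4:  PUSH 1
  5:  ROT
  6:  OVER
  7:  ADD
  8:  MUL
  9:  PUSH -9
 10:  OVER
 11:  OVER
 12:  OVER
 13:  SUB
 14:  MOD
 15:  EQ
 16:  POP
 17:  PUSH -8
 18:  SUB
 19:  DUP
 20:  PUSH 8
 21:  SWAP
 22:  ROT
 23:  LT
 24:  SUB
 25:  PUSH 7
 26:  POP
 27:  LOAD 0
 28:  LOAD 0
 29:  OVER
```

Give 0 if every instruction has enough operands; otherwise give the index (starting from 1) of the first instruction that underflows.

PUSH 5   5
STORE 0  (empty)
LOAD 0   5
PUSH 1   5 1
ROT  — needs 3 operands, stack has 2 → underflow

5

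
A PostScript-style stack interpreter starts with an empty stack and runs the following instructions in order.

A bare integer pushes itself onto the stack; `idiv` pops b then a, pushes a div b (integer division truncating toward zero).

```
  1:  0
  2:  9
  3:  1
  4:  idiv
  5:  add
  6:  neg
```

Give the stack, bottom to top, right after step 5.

0    -> 0
9    -> 0 9
1    -> 0 9 1
idiv -> 0 9
add  -> 9

[9]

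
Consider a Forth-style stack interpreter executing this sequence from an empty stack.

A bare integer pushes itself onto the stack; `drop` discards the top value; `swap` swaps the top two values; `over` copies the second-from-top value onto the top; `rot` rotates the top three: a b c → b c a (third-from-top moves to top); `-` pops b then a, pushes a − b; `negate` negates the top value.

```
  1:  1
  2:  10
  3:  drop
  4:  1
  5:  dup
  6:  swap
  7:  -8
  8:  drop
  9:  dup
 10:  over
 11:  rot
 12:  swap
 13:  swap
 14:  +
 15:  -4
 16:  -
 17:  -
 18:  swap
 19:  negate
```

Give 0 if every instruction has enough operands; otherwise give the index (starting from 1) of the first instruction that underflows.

1       [1]
10      [1, 10]
drop    [1]
1       [1, 1]
dup     [1, 1, 1]
swap    [1, 1, 1]
-8      [1, 1, 1, -8]
drop    [1, 1, 1]
dup     [1, 1, 1, 1]
over    [1, 1, 1, 1, 1]
rot     [1, 1, 1, 1, 1]
swap    [1, 1, 1, 1, 1]
swap    [1, 1, 1, 1, 1]
+       [1, 1, 1, 2]
-4      [1, 1, 1, 2, -4]
-       [1, 1, 1, 6]
-       [1, 1, -5]
swap    [1, -5, 1]
negate  [1, -5, -1]

0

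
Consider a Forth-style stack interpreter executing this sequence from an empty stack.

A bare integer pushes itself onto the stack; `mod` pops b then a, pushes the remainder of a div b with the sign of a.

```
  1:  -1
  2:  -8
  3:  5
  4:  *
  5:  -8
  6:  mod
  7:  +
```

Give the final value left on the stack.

-1

-1  → [-1]
-8  → [-1, -8]
5   → [-1, -8, 5]
*   → [-1, -40]
-8  → [-1, -40, -8]
mod → [-1, 0]
+   → [-1]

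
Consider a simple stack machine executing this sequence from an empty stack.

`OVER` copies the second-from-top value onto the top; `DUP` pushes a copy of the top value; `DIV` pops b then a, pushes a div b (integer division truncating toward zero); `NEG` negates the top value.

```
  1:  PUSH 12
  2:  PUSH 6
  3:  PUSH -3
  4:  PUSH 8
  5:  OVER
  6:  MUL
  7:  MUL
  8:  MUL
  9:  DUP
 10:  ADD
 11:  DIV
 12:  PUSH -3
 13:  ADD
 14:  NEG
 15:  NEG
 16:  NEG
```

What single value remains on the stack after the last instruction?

PUSH 12  12
PUSH 6   12 6
PUSH -3  12 6 -3
PUSH 8   12 6 -3 8
OVER     12 6 -3 8 -3
MUL      12 6 -3 -24
MUL      12 6 72
MUL      12 432
DUP      12 432 432
ADD      12 864
DIV      0
PUSH -3  0 -3
ADD      -3
NEG      3
NEG      -3
NEG      3

3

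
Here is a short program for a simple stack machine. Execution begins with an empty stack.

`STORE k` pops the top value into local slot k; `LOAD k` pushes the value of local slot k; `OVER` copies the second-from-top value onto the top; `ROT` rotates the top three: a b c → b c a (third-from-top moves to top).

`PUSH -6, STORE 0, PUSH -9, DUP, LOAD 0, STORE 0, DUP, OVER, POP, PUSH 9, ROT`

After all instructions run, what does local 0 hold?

PUSH -6  -6
STORE 0  (empty)
PUSH -9  -9
DUP      -9 -9
LOAD 0   -9 -9 -6
STORE 0  -9 -9
DUP      -9 -9 -9
OVER     -9 -9 -9 -9
POP      -9 -9 -9
PUSH 9   -9 -9 -9 9
ROT      -9 -9 9 -9

-6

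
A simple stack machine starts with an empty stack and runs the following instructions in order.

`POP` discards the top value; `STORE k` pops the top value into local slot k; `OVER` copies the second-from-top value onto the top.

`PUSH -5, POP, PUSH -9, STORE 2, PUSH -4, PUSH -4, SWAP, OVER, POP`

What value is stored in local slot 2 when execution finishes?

-9

PUSH -5 → [-5]
POP     → []
PUSH -9 → [-9]
STORE 2 → []
PUSH -4 → [-4]
PUSH -4 → [-4, -4]
SWAP    → [-4, -4]
OVER    → [-4, -4, -4]
POP     → [-4, -4]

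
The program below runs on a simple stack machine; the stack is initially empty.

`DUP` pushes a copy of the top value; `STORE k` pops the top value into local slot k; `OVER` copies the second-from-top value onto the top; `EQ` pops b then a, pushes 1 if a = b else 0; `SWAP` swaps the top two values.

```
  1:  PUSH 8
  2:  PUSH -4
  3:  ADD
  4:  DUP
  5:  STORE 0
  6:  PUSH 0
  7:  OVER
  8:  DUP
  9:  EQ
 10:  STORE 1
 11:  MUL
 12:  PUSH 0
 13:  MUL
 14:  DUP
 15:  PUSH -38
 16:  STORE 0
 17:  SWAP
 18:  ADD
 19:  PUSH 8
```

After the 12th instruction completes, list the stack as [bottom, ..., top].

PUSH 8  → [8]
PUSH -4 → [8, -4]
ADD     → [4]
DUP     → [4, 4]
STORE 0 → [4]
PUSH 0  → [4, 0]
OVER    → [4, 0, 4]
DUP     → [4, 0, 4, 4]
EQ      → [4, 0, 1]
STORE 1 → [4, 0]
MUL     → [0]
PUSH 0  → [0, 0]

[0, 0]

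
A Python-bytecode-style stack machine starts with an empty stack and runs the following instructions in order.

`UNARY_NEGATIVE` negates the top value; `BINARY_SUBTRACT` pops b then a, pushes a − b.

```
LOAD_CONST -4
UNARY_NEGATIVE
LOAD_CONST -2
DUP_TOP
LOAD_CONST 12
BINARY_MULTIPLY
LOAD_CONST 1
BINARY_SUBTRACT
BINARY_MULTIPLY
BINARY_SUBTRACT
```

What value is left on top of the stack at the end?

LOAD_CONST -4    -4
UNARY_NEGATIVE   4
LOAD_CONST -2    4 -2
DUP_TOP          4 -2 -2
LOAD_CONST 12    4 -2 -2 12
BINARY_MULTIPLY  4 -2 -24
LOAD_CONST 1     4 -2 -24 1
BINARY_SUBTRACT  4 -2 -25
BINARY_MULTIPLY  4 50
BINARY_SUBTRACT  -46

-46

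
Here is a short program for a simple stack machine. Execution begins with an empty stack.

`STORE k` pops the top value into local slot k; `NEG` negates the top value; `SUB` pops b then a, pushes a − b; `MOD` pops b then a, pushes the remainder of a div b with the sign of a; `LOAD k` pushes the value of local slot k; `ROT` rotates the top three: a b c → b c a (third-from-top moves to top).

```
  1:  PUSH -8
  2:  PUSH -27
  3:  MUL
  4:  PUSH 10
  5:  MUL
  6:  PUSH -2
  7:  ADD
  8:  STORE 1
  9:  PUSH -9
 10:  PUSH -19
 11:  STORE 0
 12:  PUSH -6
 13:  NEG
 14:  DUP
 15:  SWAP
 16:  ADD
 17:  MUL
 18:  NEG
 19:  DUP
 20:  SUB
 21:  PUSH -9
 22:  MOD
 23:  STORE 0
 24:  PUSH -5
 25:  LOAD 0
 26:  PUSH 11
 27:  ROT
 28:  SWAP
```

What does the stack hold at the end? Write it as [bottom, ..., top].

[0, -5, 11]

PUSH -8  : [-8]
PUSH -27 : [-8, -27]
MUL      : [216]
PUSH 10  : [216, 10]
MUL      : [2160]
PUSH -2  : [2160, -2]
ADD      : [2158]
STORE 1  : []
PUSH -9  : [-9]
PUSH -19 : [-9, -19]
STORE 0  : [-9]
PUSH -6  : [-9, -6]
NEG      : [-9, 6]
DUP      : [-9, 6, 6]
SWAP     : [-9, 6, 6]
ADD      : [-9, 12]
MUL      : [-108]
NEG      : [108]
DUP      : [108, 108]
SUB      : [0]
PUSH -9  : [0, -9]
MOD      : [0]
STORE 0  : []
PUSH -5  : [-5]
LOAD 0   : [-5, 0]
PUSH 11  : [-5, 0, 11]
ROT      : [0, 11, -5]
SWAP     : [0, -5, 11]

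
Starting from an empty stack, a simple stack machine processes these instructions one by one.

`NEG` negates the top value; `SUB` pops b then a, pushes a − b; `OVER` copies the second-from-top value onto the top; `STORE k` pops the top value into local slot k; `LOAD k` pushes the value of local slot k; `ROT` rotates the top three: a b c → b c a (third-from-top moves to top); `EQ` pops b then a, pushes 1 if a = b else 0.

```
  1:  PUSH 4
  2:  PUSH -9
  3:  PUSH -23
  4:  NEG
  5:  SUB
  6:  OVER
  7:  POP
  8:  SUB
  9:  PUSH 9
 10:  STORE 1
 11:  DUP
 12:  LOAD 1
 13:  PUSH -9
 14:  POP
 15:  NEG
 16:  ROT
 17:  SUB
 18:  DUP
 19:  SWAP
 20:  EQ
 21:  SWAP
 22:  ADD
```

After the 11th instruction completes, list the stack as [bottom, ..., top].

PUSH 4   : [4]
PUSH -9  : [4, -9]
PUSH -23 : [4, -9, -23]
NEG      : [4, -9, 23]
SUB      : [4, -32]
OVER     : [4, -32, 4]
POP      : [4, -32]
SUB      : [36]
PUSH 9   : [36, 9]
STORE 1  : [36]
DUP      : [36, 36]

[36, 36]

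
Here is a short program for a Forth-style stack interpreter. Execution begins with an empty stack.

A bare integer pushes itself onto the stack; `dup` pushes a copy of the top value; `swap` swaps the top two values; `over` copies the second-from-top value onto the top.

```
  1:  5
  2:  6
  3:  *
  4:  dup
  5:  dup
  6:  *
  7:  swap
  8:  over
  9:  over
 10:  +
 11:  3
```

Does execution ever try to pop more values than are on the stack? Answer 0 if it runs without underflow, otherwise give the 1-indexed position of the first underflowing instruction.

5    : [5]
6    : [5, 6]
*    : [30]
dup  : [30, 30]
dup  : [30, 30, 30]
*    : [30, 900]
swap : [900, 30]
over : [900, 30, 900]
over : [900, 30, 900, 30]
+    : [900, 30, 930]
3    : [900, 30, 930, 3]

0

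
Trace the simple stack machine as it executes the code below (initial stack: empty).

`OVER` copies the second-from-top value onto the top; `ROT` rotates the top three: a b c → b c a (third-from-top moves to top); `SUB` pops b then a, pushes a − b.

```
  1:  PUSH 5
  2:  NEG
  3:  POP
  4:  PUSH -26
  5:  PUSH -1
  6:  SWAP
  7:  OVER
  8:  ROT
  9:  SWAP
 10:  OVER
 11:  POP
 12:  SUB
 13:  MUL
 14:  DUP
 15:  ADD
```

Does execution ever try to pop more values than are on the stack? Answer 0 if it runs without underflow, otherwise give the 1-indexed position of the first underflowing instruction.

0

PUSH 5   : [5]
NEG      : [-5]
POP      : []
PUSH -26 : [-26]
PUSH -1  : [-26, -1]
SWAP     : [-1, -26]
OVER     : [-1, -26, -1]
ROT      : [-26, -1, -1]
SWAP     : [-26, -1, -1]
OVER     : [-26, -1, -1, -1]
POP      : [-26, -1, -1]
SUB      : [-26, 0]
MUL      : [0]
DUP      : [0, 0]
ADD      : [0]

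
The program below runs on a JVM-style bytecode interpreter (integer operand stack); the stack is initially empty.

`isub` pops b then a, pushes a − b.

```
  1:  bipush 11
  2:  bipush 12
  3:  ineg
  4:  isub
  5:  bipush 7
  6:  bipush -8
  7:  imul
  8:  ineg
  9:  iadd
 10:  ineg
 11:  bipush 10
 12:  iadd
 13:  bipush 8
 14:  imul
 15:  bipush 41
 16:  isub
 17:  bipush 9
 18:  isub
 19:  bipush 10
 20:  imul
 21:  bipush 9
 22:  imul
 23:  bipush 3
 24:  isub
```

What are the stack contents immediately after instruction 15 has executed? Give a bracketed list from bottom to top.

bipush 11  11
bipush 12  11 12
ineg       11 -12
isub       23
bipush 7   23 7
bipush -8  23 7 -8
imul       23 -56
ineg       23 56
iadd       79
ineg       -79
bipush 10  -79 10
iadd       -69
bipush 8   -69 8
imul       -552
bipush 41  -552 41

[-552, 41]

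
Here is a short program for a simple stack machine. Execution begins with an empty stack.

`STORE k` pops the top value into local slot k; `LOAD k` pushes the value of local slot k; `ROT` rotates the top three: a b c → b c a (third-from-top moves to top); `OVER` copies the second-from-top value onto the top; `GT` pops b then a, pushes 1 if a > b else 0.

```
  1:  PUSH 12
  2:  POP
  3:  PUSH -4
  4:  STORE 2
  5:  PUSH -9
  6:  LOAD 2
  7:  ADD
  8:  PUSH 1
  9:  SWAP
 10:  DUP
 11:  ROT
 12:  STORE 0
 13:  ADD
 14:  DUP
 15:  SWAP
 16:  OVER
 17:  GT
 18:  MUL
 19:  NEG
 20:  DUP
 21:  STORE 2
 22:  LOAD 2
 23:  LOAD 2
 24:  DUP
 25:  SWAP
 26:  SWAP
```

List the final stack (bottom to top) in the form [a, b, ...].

[0, 0, 0, 0]

PUSH 12 -> 12
POP     -> (empty)
PUSH -4 -> -4
STORE 2 -> (empty)
PUSH -9 -> -9
LOAD 2  -> -9 -4
ADD     -> -13
PUSH 1  -> -13 1
SWAP    -> 1 -13
DUP     -> 1 -13 -13
ROT     -> -13 -13 1
STORE 0 -> -13 -13
ADD     -> -26
DUP     -> -26 -26
SWAP    -> -26 -26
OVER    -> -26 -26 -26
GT      -> -26 0
MUL     -> 0
NEG     -> 0
DUP     -> 0 0
STORE 2 -> 0
LOAD 2  -> 0 0
LOAD 2  -> 0 0 0
DUP     -> 0 0 0 0
SWAP    -> 0 0 0 0
SWAP    -> 0 0 0 0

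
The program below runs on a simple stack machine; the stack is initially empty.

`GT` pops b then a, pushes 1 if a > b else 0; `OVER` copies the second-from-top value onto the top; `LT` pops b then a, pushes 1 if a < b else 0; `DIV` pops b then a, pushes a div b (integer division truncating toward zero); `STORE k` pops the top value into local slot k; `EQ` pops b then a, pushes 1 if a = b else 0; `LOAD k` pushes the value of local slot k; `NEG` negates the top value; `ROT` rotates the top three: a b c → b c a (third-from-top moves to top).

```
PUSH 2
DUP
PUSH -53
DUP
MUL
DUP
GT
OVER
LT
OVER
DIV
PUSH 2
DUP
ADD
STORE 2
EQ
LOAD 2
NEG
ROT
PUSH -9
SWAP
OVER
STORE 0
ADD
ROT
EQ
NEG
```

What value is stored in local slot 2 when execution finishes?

4

PUSH 2   -> [2]
DUP      -> [2, 2]
PUSH -53 -> [2, 2, -53]
DUP      -> [2, 2, -53, -53]
MUL      -> [2, 2, 2809]
DUP      -> [2, 2, 2809, 2809]
GT       -> [2, 2, 0]
OVER     -> [2, 2, 0, 2]
LT       -> [2, 2, 1]
OVER     -> [2, 2, 1, 2]
DIV      -> [2, 2, 0]
PUSH 2   -> [2, 2, 0, 2]
DUP      -> [2, 2, 0, 2, 2]
ADD      -> [2, 2, 0, 4]
STORE 2  -> [2, 2, 0]
EQ       -> [2, 0]
LOAD 2   -> [2, 0, 4]
NEG      -> [2, 0, -4]
ROT      -> [0, -4, 2]
PUSH -9  -> [0, -4, 2, -9]
SWAP     -> [0, -4, -9, 2]
OVER     -> [0, -4, -9, 2, -9]
STORE 0  -> [0, -4, -9, 2]
ADD      -> [0, -4, -7]
ROT      -> [-4, -7, 0]
EQ       -> [-4, 0]
NEG      -> [-4, 0]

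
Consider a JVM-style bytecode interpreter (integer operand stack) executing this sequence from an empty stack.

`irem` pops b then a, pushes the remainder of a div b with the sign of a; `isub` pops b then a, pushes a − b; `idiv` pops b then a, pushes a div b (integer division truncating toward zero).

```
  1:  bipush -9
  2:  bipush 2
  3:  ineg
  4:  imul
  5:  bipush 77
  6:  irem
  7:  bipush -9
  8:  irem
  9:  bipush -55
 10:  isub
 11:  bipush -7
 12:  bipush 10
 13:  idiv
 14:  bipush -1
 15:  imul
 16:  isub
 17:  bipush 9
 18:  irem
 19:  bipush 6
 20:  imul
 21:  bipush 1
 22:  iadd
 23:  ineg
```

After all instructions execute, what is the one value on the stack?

-7

bipush -9   [-9]
bipush 2    [-9, 2]
ineg        [-9, -2]
imul        [18]
bipush 77   [18, 77]
irem        [18]
bipush -9   [18, -9]
irem        [0]
bipush -55  [0, -55]
isub        [55]
bipush -7   [55, -7]
bipush 10   [55, -7, 10]
idiv        [55, 0]
bipush -1   [55, 0, -1]
imul        [55, 0]
isub        [55]
bipush 9    [55, 9]
irem        [1]
bipush 6    [1, 6]
imul        [6]
bipush 1    [6, 1]
iadd        [7]
ineg        [-7]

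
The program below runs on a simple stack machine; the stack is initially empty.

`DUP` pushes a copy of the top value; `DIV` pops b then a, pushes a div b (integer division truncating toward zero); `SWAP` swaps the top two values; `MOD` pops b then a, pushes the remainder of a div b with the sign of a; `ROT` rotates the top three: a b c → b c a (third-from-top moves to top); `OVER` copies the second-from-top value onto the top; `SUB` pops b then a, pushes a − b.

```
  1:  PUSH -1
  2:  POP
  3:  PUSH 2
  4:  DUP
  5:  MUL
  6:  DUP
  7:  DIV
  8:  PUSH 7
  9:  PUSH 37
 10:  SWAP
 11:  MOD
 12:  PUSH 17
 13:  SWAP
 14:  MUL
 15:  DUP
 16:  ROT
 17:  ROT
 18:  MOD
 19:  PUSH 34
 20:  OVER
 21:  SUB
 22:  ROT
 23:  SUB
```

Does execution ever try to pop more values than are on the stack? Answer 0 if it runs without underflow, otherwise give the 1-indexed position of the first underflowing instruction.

0

PUSH -1 -> -1
POP     -> (empty)
PUSH 2  -> 2
DUP     -> 2 2
MUL     -> 4
DUP     -> 4 4
DIV     -> 1
PUSH 7  -> 1 7
PUSH 37 -> 1 7 37
SWAP    -> 1 37 7
MOD     -> 1 2
PUSH 17 -> 1 2 17
SWAP    -> 1 17 2
MUL     -> 1 34
DUP     -> 1 34 34
ROT     -> 34 34 1
ROT     -> 34 1 34
MOD     -> 34 1
PUSH 34 -> 34 1 34
OVER    -> 34 1 34 1
SUB     -> 34 1 33
ROT     -> 1 33 34
SUB     -> 1 -1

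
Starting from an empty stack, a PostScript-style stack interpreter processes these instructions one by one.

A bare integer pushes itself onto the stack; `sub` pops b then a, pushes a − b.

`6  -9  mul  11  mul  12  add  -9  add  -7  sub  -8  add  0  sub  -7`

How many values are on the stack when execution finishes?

2

6   -> [6]
-9  -> [6, -9]
mul -> [-54]
11  -> [-54, 11]
mul -> [-594]
12  -> [-594, 12]
add -> [-582]
-9  -> [-582, -9]
add -> [-591]
-7  -> [-591, -7]
sub -> [-584]
-8  -> [-584, -8]
add -> [-592]
0   -> [-592, 0]
sub -> [-592]
-7  -> [-592, -7]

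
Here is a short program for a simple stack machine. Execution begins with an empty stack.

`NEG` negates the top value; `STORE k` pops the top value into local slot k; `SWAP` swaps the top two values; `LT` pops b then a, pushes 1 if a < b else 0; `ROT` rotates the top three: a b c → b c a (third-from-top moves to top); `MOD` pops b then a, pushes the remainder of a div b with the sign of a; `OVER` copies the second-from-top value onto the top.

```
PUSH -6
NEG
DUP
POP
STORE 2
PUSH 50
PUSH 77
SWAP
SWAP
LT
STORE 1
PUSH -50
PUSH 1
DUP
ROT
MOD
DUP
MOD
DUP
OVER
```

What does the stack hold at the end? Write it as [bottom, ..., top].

[1, 0, 0, 0]

PUSH -6  → -6
NEG      → 6
DUP      → 6 6
POP      → 6
STORE 2  → (empty)
PUSH 50  → 50
PUSH 77  → 50 77
SWAP     → 77 50
SWAP     → 50 77
LT       → 1
STORE 1  → (empty)
PUSH -50 → -50
PUSH 1   → -50 1
DUP      → -50 1 1
ROT      → 1 1 -50
MOD      → 1 1
DUP      → 1 1 1
MOD      → 1 0
DUP      → 1 0 0
OVER     → 1 0 0 0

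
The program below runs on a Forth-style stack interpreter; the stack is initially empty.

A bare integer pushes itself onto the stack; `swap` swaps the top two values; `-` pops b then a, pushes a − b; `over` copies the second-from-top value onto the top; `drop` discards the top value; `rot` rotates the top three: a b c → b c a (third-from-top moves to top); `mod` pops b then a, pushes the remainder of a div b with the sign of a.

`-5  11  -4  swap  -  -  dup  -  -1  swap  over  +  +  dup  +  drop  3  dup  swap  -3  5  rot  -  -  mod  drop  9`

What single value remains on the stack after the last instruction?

-5   → -5
11   → -5 11
-4   → -5 11 -4
swap → -5 -4 11
-    → -5 -15
-    → 10
dup  → 10 10
-    → 0
-1   → 0 -1
swap → -1 0
over → -1 0 -1
+    → -1 -1
+    → -2
dup  → -2 -2
+    → -4
drop → (empty)
3    → 3
dup  → 3 3
swap → 3 3
-3   → 3 3 -3
5    → 3 3 -3 5
rot  → 3 -3 5 3
-    → 3 -3 2
-    → 3 -5
mod  → 3
drop → (empty)
9    → 9

9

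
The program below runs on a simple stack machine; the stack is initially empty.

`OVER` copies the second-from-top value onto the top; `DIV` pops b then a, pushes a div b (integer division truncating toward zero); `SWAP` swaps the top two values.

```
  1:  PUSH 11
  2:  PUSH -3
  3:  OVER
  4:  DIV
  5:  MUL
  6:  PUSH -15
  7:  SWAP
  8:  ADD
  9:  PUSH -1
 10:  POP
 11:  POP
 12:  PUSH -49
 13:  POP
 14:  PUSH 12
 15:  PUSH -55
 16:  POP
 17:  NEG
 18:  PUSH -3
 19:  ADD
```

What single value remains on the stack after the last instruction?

PUSH 11  → 11
PUSH -3  → 11 -3
OVER     → 11 -3 11
DIV      → 11 0
MUL      → 0
PUSH -15 → 0 -15
SWAP     → -15 0
ADD      → -15
PUSH -1  → -15 -1
POP      → -15
POP      → (empty)
PUSH -49 → -49
POP      → (empty)
PUSH 12  → 12
PUSH -55 → 12 -55
POP      → 12
NEG      → -12
PUSH -3  → -12 -3
ADD      → -15

-15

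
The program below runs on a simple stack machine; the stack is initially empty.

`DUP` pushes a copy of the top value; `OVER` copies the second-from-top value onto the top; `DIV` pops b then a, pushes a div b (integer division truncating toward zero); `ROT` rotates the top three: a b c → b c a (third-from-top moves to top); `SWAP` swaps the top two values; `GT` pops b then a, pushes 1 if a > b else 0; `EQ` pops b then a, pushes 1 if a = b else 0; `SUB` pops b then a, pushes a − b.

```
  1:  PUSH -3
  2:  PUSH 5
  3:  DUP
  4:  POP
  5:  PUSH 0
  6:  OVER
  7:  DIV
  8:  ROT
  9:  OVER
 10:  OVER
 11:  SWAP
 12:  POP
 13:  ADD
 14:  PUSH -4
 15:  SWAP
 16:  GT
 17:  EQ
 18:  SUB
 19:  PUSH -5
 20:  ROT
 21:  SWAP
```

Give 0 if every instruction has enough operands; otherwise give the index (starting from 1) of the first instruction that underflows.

20

PUSH -3 → [-3]
PUSH 5  → [-3, 5]
DUP     → [-3, 5, 5]
POP     → [-3, 5]
PUSH 0  → [-3, 5, 0]
OVER    → [-3, 5, 0, 5]
DIV     → [-3, 5, 0]
ROT     → [5, 0, -3]
OVER    → [5, 0, -3, 0]
OVER    → [5, 0, -3, 0, -3]
SWAP    → [5, 0, -3, -3, 0]
POP     → [5, 0, -3, -3]
ADD     → [5, 0, -6]
PUSH -4 → [5, 0, -6, -4]
SWAP    → [5, 0, -4, -6]
GT      → [5, 0, 1]
EQ      → [5, 0]
SUB     → [5]
PUSH -5 → [5, -5]
ROT  — needs 3 operands, stack has 2 → underflow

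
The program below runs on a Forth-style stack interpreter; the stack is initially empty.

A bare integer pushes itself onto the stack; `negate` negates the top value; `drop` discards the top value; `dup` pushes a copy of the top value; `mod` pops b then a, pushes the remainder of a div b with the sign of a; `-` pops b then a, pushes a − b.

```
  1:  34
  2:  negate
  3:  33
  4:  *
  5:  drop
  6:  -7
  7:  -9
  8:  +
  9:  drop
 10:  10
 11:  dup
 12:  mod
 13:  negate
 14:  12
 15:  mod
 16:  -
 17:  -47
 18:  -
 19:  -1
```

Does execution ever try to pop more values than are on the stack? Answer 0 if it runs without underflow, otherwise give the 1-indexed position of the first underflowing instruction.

16

34     → 34
negate → -34
33     → -34 33
*      → -1122
drop   → (empty)
-7     → -7
-9     → -7 -9
+      → -16
drop   → (empty)
10     → 10
dup    → 10 10
mod    → 0
negate → 0
12     → 0 12
mod    → 0
-  — needs 2 operands, stack has 1 → underflow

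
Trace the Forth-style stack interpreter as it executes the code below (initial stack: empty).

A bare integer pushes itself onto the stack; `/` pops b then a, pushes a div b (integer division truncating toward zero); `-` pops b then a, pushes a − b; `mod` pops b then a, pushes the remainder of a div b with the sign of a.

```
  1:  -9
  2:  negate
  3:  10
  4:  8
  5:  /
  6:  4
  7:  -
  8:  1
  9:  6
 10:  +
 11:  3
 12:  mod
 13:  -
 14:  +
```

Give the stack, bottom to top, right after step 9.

[9, -3, 1, 6]

-9      [-9]
negate  [9]
10      [9, 10]
8       [9, 10, 8]
/       [9, 1]
4       [9, 1, 4]
-       [9, -3]
1       [9, -3, 1]
6       [9, -3, 1, 6]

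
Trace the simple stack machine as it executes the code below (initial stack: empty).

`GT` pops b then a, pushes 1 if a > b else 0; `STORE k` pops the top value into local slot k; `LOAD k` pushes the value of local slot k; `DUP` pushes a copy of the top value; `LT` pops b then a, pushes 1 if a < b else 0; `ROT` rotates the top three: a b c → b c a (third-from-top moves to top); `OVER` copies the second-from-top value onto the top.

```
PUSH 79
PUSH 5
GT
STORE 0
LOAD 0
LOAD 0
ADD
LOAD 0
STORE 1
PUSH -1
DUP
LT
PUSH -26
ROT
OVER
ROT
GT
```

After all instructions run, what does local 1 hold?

PUSH 79  : [79]
PUSH 5   : [79, 5]
GT       : [1]
STORE 0  : []
LOAD 0   : [1]
LOAD 0   : [1, 1]
ADD      : [2]
LOAD 0   : [2, 1]
STORE 1  : [2]
PUSH -1  : [2, -1]
DUP      : [2, -1, -1]
LT       : [2, 0]
PUSH -26 : [2, 0, -26]
ROT      : [0, -26, 2]
OVER     : [0, -26, 2, -26]
ROT      : [0, 2, -26, -26]
GT       : [0, 2, 0]

1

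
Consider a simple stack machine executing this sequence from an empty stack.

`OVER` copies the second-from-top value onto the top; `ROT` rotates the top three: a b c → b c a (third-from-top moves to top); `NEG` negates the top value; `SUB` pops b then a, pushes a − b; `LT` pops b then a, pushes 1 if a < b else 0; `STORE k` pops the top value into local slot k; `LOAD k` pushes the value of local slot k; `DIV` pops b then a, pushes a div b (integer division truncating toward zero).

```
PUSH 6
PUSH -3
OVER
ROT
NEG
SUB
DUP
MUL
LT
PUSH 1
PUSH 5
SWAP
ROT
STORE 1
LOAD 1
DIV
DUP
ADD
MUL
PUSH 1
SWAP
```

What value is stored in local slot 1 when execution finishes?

PUSH 6  : [6]
PUSH -3 : [6, -3]
OVER    : [6, -3, 6]
ROT     : [-3, 6, 6]
NEG     : [-3, 6, -6]
SUB     : [-3, 12]
DUP     : [-3, 12, 12]
MUL     : [-3, 144]
LT      : [1]
PUSH 1  : [1, 1]
PUSH 5  : [1, 1, 5]
SWAP    : [1, 5, 1]
ROT     : [5, 1, 1]
STORE 1 : [5, 1]
LOAD 1  : [5, 1, 1]
DIV     : [5, 1]
DUP     : [5, 1, 1]
ADD     : [5, 2]
MUL     : [10]
PUSH 1  : [10, 1]
SWAP    : [1, 10]

1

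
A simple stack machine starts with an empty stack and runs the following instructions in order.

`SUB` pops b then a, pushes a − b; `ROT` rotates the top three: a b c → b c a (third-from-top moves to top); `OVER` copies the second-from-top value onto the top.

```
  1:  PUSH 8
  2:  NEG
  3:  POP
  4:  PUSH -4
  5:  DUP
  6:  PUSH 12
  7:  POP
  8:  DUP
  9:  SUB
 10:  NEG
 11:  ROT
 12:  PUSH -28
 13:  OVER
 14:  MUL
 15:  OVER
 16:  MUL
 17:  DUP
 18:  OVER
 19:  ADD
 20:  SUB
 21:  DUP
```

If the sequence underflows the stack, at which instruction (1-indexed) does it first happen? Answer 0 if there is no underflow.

11

PUSH 8  → [8]
NEG     → [-8]
POP     → []
PUSH -4 → [-4]
DUP     → [-4, -4]
PUSH 12 → [-4, -4, 12]
POP     → [-4, -4]
DUP     → [-4, -4, -4]
SUB     → [-4, 0]
NEG     → [-4, 0]
ROT  — needs 3 operands, stack has 2 → underflow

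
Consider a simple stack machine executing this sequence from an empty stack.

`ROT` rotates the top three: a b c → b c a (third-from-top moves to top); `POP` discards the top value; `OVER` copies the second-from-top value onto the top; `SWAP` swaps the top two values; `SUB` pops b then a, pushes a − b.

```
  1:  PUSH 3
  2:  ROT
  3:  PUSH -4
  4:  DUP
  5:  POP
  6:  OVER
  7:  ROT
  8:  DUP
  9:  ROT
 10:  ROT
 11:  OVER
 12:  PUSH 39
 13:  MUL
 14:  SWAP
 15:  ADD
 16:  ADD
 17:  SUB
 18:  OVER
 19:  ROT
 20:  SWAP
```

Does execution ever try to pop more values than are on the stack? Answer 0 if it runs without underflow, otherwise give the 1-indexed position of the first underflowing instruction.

PUSH 3 -> 3
ROT  — needs 3 operands, stack has 1 → underflow

2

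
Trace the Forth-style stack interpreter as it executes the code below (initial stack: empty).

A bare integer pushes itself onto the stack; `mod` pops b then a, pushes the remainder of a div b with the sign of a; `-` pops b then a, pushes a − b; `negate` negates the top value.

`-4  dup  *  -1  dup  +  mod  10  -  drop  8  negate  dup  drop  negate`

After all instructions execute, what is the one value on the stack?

8

-4     -> [-4]
dup    -> [-4, -4]
*      -> [16]
-1     -> [16, -1]
dup    -> [16, -1, -1]
+      -> [16, -2]
mod    -> [0]
10     -> [0, 10]
-      -> [-10]
drop   -> []
8      -> [8]
negate -> [-8]
dup    -> [-8, -8]
drop   -> [-8]
negate -> [8]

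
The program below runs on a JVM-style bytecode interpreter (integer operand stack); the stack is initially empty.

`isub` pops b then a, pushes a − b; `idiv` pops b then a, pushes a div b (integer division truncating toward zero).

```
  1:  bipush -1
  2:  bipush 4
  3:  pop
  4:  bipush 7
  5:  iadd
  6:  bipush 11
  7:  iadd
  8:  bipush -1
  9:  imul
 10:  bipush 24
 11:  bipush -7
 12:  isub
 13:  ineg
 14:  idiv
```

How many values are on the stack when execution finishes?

1

bipush -1 -> -1
bipush 4  -> -1 4
pop       -> -1
bipush 7  -> -1 7
iadd      -> 6
bipush 11 -> 6 11
iadd      -> 17
bipush -1 -> 17 -1
imul      -> -17
bipush 24 -> -17 24
bipush -7 -> -17 24 -7
isub      -> -17 31
ineg      -> -17 -31
idiv      -> 0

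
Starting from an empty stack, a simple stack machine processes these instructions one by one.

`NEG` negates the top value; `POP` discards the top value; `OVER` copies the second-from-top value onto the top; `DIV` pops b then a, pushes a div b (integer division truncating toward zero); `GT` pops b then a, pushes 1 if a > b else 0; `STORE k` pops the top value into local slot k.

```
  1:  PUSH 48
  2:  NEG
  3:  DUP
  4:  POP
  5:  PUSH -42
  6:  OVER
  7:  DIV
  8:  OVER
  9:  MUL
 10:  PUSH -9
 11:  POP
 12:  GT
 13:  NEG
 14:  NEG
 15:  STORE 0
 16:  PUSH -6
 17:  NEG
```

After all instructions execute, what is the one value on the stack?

PUSH 48   [48]
NEG       [-48]
DUP       [-48, -48]
POP       [-48]
PUSH -42  [-48, -42]
OVER      [-48, -42, -48]
DIV       [-48, 0]
OVER      [-48, 0, -48]
MUL       [-48, 0]
PUSH -9   [-48, 0, -9]
POP       [-48, 0]
GT        [0]
NEG       [0]
NEG       [0]
STORE 0   []
PUSH -6   [-6]
NEG       [6]

6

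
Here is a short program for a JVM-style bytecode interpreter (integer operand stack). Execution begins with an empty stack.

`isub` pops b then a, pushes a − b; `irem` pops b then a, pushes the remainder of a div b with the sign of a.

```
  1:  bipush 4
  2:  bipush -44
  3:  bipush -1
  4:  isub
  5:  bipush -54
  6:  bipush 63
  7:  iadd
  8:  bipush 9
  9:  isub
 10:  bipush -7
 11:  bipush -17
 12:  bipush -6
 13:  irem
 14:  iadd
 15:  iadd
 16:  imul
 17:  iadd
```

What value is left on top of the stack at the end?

bipush 4   -> [4]
bipush -44 -> [4, -44]
bipush -1  -> [4, -44, -1]
isub       -> [4, -43]
bipush -54 -> [4, -43, -54]
bipush 63  -> [4, -43, -54, 63]
iadd       -> [4, -43, 9]
bipush 9   -> [4, -43, 9, 9]
isub       -> [4, -43, 0]
bipush -7  -> [4, -43, 0, -7]
bipush -17 -> [4, -43, 0, -7, -17]
bipush -6  -> [4, -43, 0, -7, -17, -6]
irem       -> [4, -43, 0, -7, -5]
iadd       -> [4, -43, 0, -12]
iadd       -> [4, -43, -12]
imul       -> [4, 516]
iadd       -> [520]

520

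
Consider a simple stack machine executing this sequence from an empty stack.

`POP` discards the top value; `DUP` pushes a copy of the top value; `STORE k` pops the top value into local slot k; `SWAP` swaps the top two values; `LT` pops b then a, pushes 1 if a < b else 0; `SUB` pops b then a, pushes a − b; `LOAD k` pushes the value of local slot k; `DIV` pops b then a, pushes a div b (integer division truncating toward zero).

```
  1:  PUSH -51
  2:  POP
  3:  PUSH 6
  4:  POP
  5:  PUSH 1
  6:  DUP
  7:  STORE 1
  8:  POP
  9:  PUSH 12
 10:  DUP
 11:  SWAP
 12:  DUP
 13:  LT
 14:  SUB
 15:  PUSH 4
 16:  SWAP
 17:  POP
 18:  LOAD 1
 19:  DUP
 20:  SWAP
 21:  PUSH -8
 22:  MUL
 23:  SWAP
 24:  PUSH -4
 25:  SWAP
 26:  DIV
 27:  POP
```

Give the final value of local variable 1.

PUSH -51 -> [-51]
POP      -> []
PUSH 6   -> [6]
POP      -> []
PUSH 1   -> [1]
DUP      -> [1, 1]
STORE 1  -> [1]
POP      -> []
PUSH 12  -> [12]
DUP      -> [12, 12]
SWAP     -> [12, 12]
DUP      -> [12, 12, 12]
LT       -> [12, 0]
SUB      -> [12]
PUSH 4   -> [12, 4]
SWAP     -> [4, 12]
POP      -> [4]
LOAD 1   -> [4, 1]
DUP      -> [4, 1, 1]
SWAP     -> [4, 1, 1]
PUSH -8  -> [4, 1, 1, -8]
MUL      -> [4, 1, -8]
SWAP     -> [4, -8, 1]
PUSH -4  -> [4, -8, 1, -4]
SWAP     -> [4, -8, -4, 1]
DIV      -> [4, -8, -4]
POP      -> [4, -8]

1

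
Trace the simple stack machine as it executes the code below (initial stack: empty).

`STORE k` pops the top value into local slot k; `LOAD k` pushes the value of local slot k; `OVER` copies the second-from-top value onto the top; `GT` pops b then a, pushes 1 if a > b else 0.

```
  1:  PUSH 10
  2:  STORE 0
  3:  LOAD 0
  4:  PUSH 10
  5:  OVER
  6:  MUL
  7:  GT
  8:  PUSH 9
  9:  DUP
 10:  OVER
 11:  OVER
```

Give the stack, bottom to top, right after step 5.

[10, 10, 10]

PUSH 10 → [10]
STORE 0 → []
LOAD 0  → [10]
PUSH 10 → [10, 10]
OVER    → [10, 10, 10]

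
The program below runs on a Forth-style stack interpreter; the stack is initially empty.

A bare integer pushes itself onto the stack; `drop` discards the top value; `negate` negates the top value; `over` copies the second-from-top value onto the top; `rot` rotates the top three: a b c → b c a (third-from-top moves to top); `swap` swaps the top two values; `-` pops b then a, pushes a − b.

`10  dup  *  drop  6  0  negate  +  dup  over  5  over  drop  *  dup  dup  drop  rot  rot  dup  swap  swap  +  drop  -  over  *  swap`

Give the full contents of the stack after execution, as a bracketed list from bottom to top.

[144, 6]

10     : 10
dup    : 10 10
*      : 100
drop   : (empty)
6      : 6
0      : 6 0
negate : 6 0
+      : 6
dup    : 6 6
over   : 6 6 6
5      : 6 6 6 5
over   : 6 6 6 5 6
drop   : 6 6 6 5
*      : 6 6 30
dup    : 6 6 30 30
dup    : 6 6 30 30 30
drop   : 6 6 30 30
rot    : 6 30 30 6
rot    : 6 30 6 30
dup    : 6 30 6 30 30
swap   : 6 30 6 30 30
swap   : 6 30 6 30 30
+      : 6 30 6 60
drop   : 6 30 6
-      : 6 24
over   : 6 24 6
*      : 6 144
swap   : 144 6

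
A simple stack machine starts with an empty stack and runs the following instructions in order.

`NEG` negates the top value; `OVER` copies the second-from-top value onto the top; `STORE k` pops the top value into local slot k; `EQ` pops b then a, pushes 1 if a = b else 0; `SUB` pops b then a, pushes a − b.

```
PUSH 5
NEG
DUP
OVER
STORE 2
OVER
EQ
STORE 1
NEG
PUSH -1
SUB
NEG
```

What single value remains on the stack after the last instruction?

PUSH 5   [5]
NEG      [-5]
DUP      [-5, -5]
OVER     [-5, -5, -5]
STORE 2  [-5, -5]
OVER     [-5, -5, -5]
EQ       [-5, 1]
STORE 1  [-5]
NEG      [5]
PUSH -1  [5, -1]
SUB      [6]
NEG      [-6]

-6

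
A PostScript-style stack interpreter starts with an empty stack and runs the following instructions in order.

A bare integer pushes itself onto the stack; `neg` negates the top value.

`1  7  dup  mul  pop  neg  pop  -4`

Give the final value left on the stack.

-4

1    1
7    1 7
dup  1 7 7
mul  1 49
pop  1
neg  -1
pop  (empty)
-4   -4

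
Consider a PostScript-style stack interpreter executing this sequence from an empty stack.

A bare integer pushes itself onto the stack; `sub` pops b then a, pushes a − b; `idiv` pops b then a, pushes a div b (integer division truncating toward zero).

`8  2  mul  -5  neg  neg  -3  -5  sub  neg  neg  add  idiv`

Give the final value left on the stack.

-5

8    → 8
2    → 8 2
mul  → 16
-5   → 16 -5
neg  → 16 5
neg  → 16 -5
-3   → 16 -5 -3
-5   → 16 -5 -3 -5
sub  → 16 -5 2
neg  → 16 -5 -2
neg  → 16 -5 2
add  → 16 -3
idiv → -5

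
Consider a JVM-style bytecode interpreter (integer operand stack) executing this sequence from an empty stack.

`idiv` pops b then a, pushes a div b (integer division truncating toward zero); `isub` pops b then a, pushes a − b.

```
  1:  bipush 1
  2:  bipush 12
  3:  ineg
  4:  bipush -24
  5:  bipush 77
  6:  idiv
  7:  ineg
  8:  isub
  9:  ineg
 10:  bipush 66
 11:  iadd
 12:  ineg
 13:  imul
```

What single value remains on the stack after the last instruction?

bipush 1   → 1
bipush 12  → 1 12
ineg       → 1 -12
bipush -24 → 1 -12 -24
bipush 77  → 1 -12 -24 77
idiv       → 1 -12 0
ineg       → 1 -12 0
isub       → 1 -12
ineg       → 1 12
bipush 66  → 1 12 66
iadd       → 1 78
ineg       → 1 -78
imul       → -78

-78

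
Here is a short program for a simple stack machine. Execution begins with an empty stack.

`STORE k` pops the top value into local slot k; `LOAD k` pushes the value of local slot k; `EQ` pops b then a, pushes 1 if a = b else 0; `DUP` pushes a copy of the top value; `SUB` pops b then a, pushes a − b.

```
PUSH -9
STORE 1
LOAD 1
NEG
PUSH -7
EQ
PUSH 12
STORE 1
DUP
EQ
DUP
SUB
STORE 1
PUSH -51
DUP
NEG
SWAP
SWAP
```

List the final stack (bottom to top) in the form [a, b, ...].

[-51, 51]

PUSH -9  : [-9]
STORE 1  : []
LOAD 1   : [-9]
NEG      : [9]
PUSH -7  : [9, -7]
EQ       : [0]
PUSH 12  : [0, 12]
STORE 1  : [0]
DUP      : [0, 0]
EQ       : [1]
DUP      : [1, 1]
SUB      : [0]
STORE 1  : []
PUSH -51 : [-51]
DUP      : [-51, -51]
NEG      : [-51, 51]
SWAP     : [51, -51]
SWAP     : [-51, 51]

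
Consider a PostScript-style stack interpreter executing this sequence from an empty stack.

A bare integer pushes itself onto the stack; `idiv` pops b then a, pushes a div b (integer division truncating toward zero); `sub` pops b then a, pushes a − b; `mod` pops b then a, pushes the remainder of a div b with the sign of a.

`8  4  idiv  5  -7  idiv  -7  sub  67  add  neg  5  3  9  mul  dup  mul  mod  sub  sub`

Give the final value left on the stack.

8    -> [8]
4    -> [8, 4]
idiv -> [2]
5    -> [2, 5]
-7   -> [2, 5, -7]
idiv -> [2, 0]
-7   -> [2, 0, -7]
sub  -> [2, 7]
67   -> [2, 7, 67]
add  -> [2, 74]
neg  -> [2, -74]
5    -> [2, -74, 5]
3    -> [2, -74, 5, 3]
9    -> [2, -74, 5, 3, 9]
mul  -> [2, -74, 5, 27]
dup  -> [2, -74, 5, 27, 27]
mul  -> [2, -74, 5, 729]
mod  -> [2, -74, 5]
sub  -> [2, -79]
sub  -> [81]

81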